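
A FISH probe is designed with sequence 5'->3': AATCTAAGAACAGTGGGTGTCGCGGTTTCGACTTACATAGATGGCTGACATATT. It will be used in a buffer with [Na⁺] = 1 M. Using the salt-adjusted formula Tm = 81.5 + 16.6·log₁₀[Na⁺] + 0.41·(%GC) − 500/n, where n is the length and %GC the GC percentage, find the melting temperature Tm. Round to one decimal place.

Length n = 54. Counting bases: A=15, C=9, G=14, T=16
G+C = 23, so %GC = 23/54 × 100 = 42.593%
Salt term: 16.6 × (0) = 0
GC term: 0.41 × 42.593 = 17.463; length term: −500/54 = −9.259
Tm = 81.5 + (0) + 17.463 − 9.259 = 89.704 → 89.7°C

89.7°C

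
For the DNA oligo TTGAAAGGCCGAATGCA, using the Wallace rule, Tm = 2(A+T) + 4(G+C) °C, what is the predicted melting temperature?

50°C

Base counts: G=5, A=6, C=3, T=3
A+T = 9, G+C = 8
Tm = 4·8 + 2·9 = 32 + 18 = 50°C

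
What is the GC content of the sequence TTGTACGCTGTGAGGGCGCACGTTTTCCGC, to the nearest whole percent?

Scanning the sequence gives A=3, C=8, G=10, T=9.
G+C = 10 + 8 = 18 out of 30 bases
%GC = 18/30 × 100 = 60% ≈ 60%

60%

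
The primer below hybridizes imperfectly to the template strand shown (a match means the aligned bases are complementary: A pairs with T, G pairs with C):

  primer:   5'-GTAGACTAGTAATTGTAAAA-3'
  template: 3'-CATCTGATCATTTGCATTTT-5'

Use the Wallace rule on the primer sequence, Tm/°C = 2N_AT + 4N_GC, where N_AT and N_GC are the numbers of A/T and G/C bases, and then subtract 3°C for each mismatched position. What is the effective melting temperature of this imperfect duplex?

Primer base counts: A=9, T=6, G=4, C=1 → A+T=15, G+C=5
Perfect-match Tm = 2(15) + 4(5) = 30 + 20 = 50°C
Mismatches (positions where the bases are not complementary): 2 (at positions 13, 14)
Effective Tm = 50 − 2×3 = 50 − 6 = 44°C

44°C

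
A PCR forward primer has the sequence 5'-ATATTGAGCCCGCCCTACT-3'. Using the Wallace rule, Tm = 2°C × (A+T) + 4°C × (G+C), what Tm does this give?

Scanning the sequence gives T=5, A=4, G=3, C=7.
A+T = 9, G+C = 10
Tm = 2(9) + 4(10) = 18 + 40 = 58°C

58°C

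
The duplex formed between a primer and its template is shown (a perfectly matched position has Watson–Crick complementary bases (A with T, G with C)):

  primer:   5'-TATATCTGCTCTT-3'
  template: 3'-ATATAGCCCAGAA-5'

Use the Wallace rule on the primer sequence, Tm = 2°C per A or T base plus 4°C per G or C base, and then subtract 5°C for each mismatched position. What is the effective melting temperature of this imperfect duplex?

Primer base counts: A=2, T=7, G=1, C=3 → A+T=9, G+C=4
Perfect-match Tm = 2(9) + 4(4) = 18 + 16 = 34°C
Mismatches (positions where the bases are not complementary): 2 (at positions 7, 9)
Effective Tm = 34 − 2×5 = 34 − 10 = 24°C

24°C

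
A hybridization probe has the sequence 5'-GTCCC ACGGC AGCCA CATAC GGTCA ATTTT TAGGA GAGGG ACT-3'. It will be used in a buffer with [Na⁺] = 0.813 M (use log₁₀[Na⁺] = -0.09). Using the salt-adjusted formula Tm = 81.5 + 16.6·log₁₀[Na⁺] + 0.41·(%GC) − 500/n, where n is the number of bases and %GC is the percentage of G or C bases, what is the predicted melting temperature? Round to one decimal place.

Length n = 43. Scanning the sequence gives T=9, G=12, A=11, C=11.
G+C = 23, so %GC = 23/43 × 100 = 53.488%
Salt term: 16.6 × (-0.09) = -1.494
GC term: 0.41 × 53.488 = 21.93; length term: −500/43 = −11.628
Tm = 81.5 + (-1.494) + 21.93 − 11.628 = 90.308 → 90.3°C

90.3°C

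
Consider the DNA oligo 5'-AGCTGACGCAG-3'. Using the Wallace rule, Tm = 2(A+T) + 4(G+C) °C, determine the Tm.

T=1, C=3, G=4, A=3
A+T = 4, G+C = 7
Tm = 2(4) + 4(7) = 8 + 28 = 36°C

36°C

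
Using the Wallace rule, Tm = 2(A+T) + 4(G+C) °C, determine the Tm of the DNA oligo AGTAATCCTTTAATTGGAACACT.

60°C

Counting bases: T=8, A=8, G=3, C=4
A+T = 16, G+C = 7
Tm = 4·7 + 2·16 = 28 + 32 = 60°C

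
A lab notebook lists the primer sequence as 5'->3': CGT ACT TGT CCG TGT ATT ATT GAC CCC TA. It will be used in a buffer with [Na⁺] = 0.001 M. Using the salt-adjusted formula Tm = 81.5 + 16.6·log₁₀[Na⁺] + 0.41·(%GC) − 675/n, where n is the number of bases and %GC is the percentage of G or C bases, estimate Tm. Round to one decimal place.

Length n = 29. Scanning the sequence gives A=5, T=11, G=5, C=8.
G+C = 13, so %GC = 13/29 × 100 = 44.828%
Salt term: 16.6 × (-3) = -49.8
GC term: 0.41 × 44.828 = 18.379; length term: −675/29 = −23.276
Tm = 81.5 + (-49.8) + 18.379 − 23.276 = 26.803 → 26.8°C

26.8°C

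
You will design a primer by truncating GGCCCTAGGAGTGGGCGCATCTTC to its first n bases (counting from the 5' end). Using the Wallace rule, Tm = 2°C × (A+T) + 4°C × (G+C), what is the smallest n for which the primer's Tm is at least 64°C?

n = 18

First 17 bases: GGCCCTAGGAGTGGGCG → Tm = 60°C (< 64°C)
First 18 bases: GGCCCTAGGAGTGGGCGC → Tm = 64°C (≥ 64°C)
Each additional base adds 2°C (A/T) or 4°C (G/C), so Tm is non-decreasing in n; n = 18 is the first length to reach 64°C.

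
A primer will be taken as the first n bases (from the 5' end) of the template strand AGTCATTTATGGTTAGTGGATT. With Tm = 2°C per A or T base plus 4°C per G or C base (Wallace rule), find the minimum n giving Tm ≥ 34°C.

n = 13

First 12 bases: AGTCATTTATGG → Tm = 32°C (< 34°C)
First 13 bases: AGTCATTTATGGT → Tm = 34°C (≥ 34°C)
Each additional base adds 2°C (A/T) or 4°C (G/C), so Tm is non-decreasing in n; n = 13 is the first length to reach 34°C.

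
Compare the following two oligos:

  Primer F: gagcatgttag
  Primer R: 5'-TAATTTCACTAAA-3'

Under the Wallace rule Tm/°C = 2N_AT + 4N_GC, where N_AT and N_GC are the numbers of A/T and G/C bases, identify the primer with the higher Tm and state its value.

Primer F: A+T=6, G+C=5 → Tm = 2(6)+4(5) = 32°C
Primer R: A+T=11, G+C=2 → Tm = 2(11)+4(2) = 30°C
32°C vs 30°C → primer F is higher.

Primer F, 32°C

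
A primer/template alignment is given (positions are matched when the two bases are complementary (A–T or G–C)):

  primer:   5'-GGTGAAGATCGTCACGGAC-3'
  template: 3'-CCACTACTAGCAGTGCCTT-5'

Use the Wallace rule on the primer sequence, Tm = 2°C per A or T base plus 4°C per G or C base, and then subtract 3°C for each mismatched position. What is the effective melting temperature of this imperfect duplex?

54°C

Primer base counts: A=5, T=3, G=7, C=4 → A+T=8, G+C=11
Perfect-match Tm = 2(8) + 4(11) = 16 + 44 = 60°C
Mismatches (positions where the bases are not complementary): 2 (at positions 6, 19)
Effective Tm = 60 − 2×3 = 60 − 6 = 54°C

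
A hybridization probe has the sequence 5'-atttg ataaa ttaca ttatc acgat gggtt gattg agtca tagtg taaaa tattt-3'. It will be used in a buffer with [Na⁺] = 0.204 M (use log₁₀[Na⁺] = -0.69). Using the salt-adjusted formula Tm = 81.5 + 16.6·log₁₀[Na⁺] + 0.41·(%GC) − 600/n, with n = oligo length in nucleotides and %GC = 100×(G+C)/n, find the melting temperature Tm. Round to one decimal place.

Length n = 55. T=22, A=19, C=4, G=10
G+C = 14, so %GC = 14/55 × 100 = 25.455%
Salt term: 16.6 × (-0.69) = -11.454
GC term: 0.41 × 25.455 = 10.437; length term: −600/55 = −10.909
Tm = 81.5 + (-11.454) + 10.437 − 10.909 = 69.574 → 69.6°C

69.6°C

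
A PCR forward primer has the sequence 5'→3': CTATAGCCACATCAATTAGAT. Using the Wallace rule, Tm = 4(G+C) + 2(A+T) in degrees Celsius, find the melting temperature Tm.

56°C

Counting bases: C=5, G=2, T=6, A=8
So N_AT = 14 and N_GC = 7.
Tm = 2(14) + 4(7) = 28 + 28 = 56°C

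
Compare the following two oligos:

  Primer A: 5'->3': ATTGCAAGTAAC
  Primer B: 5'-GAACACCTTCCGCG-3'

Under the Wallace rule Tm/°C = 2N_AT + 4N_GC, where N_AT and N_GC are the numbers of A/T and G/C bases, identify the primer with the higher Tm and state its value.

Primer B, 46°C

Primer A: A+T=8, G+C=4 → Tm = 2(8)+4(4) = 32°C
Primer B: A+T=5, G+C=9 → Tm = 2(5)+4(9) = 46°C
32°C vs 46°C → primer B is higher.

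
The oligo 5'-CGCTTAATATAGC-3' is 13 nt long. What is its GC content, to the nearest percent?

38%

Counting bases: A=4, C=3, G=2, T=4
G+C = 2 + 3 = 5 out of 13 bases
%GC = 5/13 × 100 = 38.46% ≈ 38%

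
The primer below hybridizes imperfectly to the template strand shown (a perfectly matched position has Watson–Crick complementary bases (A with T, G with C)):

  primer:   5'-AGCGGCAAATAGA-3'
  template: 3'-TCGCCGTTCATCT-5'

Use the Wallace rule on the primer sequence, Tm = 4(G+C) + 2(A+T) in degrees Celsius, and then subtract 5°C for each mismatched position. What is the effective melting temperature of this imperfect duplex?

Primer base counts: A=6, T=1, G=4, C=2 → A+T=7, G+C=6
Perfect-match Tm = 2(7) + 4(6) = 14 + 24 = 38°C
Mismatches (positions where the bases are not complementary): 1 (at position 9)
Effective Tm = 38 − 1×5 = 38 − 5 = 33°C

33°C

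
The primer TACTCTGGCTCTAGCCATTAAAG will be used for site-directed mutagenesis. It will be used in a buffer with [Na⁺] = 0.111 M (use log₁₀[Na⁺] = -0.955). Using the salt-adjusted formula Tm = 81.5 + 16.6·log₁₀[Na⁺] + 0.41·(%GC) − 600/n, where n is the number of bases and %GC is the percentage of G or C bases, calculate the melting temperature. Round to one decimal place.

57.4°C

Length n = 23. Base counts: G=4, A=6, T=7, C=6
G+C = 10, so %GC = 10/23 × 100 = 43.478%
Salt term: 16.6 × (-0.955) = -15.853
GC term: 0.41 × 43.478 = 17.826; length term: −600/23 = −26.087
Tm = 81.5 + (-15.853) + 17.826 − 26.087 = 57.386 → 57.4°C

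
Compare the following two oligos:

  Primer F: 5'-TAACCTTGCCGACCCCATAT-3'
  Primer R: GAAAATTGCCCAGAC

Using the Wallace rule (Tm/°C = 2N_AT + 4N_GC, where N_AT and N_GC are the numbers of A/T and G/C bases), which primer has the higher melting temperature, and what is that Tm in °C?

Primer F: A+T=10, G+C=10 → Tm = 2(10)+4(10) = 60°C
Primer R: A+T=8, G+C=7 → Tm = 2(8)+4(7) = 44°C
60°C vs 44°C → primer F is higher.

Primer F, 60°C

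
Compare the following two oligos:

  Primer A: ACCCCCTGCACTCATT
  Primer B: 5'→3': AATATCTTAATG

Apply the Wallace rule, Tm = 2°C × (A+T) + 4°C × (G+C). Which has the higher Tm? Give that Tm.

Primer A, 50°C

Primer A: A+T=7, G+C=9 → Tm = 2(7)+4(9) = 50°C
Primer B: A+T=10, G+C=2 → Tm = 2(10)+4(2) = 28°C
50°C vs 28°C → primer A is higher.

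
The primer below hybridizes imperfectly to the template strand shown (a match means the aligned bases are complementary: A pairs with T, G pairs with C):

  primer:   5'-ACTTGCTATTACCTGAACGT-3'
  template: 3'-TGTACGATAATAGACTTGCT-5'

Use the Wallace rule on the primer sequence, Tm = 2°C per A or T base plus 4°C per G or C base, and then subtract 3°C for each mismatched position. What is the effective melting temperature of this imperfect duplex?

Primer base counts: A=5, T=7, G=3, C=5 → A+T=12, G+C=8
Perfect-match Tm = 2(12) + 4(8) = 24 + 32 = 56°C
Mismatches (positions where the bases are not complementary): 3 (at positions 3, 12, 20)
Effective Tm = 56 − 3×3 = 56 − 9 = 47°C

47°C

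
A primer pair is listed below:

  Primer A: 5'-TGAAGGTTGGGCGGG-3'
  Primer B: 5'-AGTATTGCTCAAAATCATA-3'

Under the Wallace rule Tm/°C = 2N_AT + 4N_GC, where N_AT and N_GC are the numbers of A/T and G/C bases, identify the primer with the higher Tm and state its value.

Primer A: A+T=5, G+C=10 → Tm = 2(5)+4(10) = 50°C
Primer B: A+T=14, G+C=5 → Tm = 2(14)+4(5) = 48°C
50°C vs 48°C → primer A is higher.

Primer A, 50°C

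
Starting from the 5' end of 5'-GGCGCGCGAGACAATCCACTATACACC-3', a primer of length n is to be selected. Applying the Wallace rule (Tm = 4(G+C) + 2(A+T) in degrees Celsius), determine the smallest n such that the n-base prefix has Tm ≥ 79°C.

n = 26

First 25 bases: GGCGCGCGAGACAATCCACTATACA → Tm = 78°C (< 79°C)
First 26 bases: GGCGCGCGAGACAATCCACTATACAC → Tm = 82°C (≥ 79°C)
Since every base adds ≥2°C, Tm only increases with n, so the threshold is first crossed at n = 26.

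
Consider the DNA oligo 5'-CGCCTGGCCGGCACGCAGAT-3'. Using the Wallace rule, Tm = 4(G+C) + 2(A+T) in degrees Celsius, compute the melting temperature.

Scanning the sequence gives A=3, C=8, G=7, T=2.
A+T = 5, G+C = 15
Tm = 2(5) + 4(15) = 10 + 60 = 70°C

70°C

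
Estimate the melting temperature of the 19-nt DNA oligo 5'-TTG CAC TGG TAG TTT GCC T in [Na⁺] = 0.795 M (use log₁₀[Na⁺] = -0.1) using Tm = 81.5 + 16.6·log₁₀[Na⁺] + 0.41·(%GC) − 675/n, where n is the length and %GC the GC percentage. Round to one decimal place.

63.7°C

Length n = 19. Base counts: C=4, A=2, T=8, G=5
G+C = 9, so %GC = 9/19 × 100 = 47.368%
Salt term: 16.6 × (-0.1) = -1.66
GC term: 0.41 × 47.368 = 19.421; length term: −675/19 = −35.526
Tm = 81.5 + (-1.66) + 19.421 − 35.526 = 63.735 → 63.7°C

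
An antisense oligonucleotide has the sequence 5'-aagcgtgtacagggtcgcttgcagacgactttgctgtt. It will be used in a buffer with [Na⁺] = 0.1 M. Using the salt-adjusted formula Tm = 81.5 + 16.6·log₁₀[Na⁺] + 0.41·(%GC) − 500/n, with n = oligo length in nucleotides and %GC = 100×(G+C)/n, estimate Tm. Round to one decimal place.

Length n = 38. Scanning the sequence gives T=11, C=8, G=12, A=7.
G+C = 20, so %GC = 20/38 × 100 = 52.632%
Salt term: 16.6 × (-1) = -16.6
GC term: 0.41 × 52.632 = 21.579; length term: −500/38 = −13.158
Tm = 81.5 + (-16.6) + 21.579 − 13.158 = 73.321 → 73.3°C

73.3°C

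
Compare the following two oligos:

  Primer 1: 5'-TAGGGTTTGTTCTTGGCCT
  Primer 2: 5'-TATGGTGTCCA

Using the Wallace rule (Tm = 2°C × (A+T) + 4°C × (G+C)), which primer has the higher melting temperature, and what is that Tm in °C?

Primer 1: A+T=10, G+C=9 → Tm = 2(10)+4(9) = 56°C
Primer 2: A+T=6, G+C=5 → Tm = 2(6)+4(5) = 32°C
56°C vs 32°C → primer 1 is higher.

Primer 1, 56°C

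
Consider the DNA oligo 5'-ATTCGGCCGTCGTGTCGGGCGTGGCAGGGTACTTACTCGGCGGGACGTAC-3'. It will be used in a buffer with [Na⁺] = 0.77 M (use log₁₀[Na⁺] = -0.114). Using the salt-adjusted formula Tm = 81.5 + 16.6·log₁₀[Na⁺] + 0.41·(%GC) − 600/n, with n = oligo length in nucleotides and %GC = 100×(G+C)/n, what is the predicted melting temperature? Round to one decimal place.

94.7°C

Length n = 50. Base counts: C=13, A=6, G=20, T=11
G+C = 33, so %GC = 33/50 × 100 = 66%
Salt term: 16.6 × (-0.114) = -1.892
GC term: 0.41 × 66 = 27.06; length term: −600/50 = −12
Tm = 81.5 + (-1.892) + 27.06 − 12 = 94.668 → 94.7°C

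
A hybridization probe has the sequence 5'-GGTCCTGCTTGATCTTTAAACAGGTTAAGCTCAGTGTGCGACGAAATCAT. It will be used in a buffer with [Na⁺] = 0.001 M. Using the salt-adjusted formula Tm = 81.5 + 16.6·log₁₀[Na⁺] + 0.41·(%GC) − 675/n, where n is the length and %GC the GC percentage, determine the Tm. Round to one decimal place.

Length n = 50. Counting bases: A=13, C=10, G=12, T=15
G+C = 22, so %GC = 22/50 × 100 = 44%
Salt term: 16.6 × (-3) = -49.8
GC term: 0.41 × 44 = 18.04; length term: −675/50 = −13.5
Tm = 81.5 + (-49.8) + 18.04 − 13.5 = 36.24 → 36.2°C

36.2°C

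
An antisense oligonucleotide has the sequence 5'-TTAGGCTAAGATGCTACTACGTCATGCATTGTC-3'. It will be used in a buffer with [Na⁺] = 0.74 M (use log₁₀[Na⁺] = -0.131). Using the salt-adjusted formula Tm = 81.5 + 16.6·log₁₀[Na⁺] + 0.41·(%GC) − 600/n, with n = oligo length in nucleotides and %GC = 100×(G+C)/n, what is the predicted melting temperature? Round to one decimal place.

78.5°C

Length n = 33. Counting bases: T=11, A=8, G=7, C=7
G+C = 14, so %GC = 14/33 × 100 = 42.424%
Salt term: 16.6 × (-0.131) = -2.175
GC term: 0.41 × 42.424 = 17.394; length term: −600/33 = −18.182
Tm = 81.5 + (-2.175) + 17.394 − 18.182 = 78.537 → 78.5°C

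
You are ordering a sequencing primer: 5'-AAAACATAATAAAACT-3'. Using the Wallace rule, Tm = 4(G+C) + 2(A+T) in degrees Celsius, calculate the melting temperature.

G=0, T=3, A=11, C=2
So N_AT = 14 and N_GC = 2.
Tm = 2×14 + 4×2 = 36°C

36°C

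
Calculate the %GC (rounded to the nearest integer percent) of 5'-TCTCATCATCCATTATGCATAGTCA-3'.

Base counts: A=7, T=9, G=2, C=7
G+C = 2 + 7 = 9 out of 25 bases
%GC = 9/25 × 100 = 36% ≈ 36%

36%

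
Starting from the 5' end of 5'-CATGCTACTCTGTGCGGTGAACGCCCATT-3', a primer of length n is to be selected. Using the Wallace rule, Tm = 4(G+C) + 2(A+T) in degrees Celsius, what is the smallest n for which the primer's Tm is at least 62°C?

n = 20

First 19 bases: CATGCTACTCTGTGCGGTG → Tm = 60°C (< 62°C)
First 20 bases: CATGCTACTCTGTGCGGTGA → Tm = 62°C (≥ 62°C)
Each additional base adds 2°C (A/T) or 4°C (G/C), so Tm is non-decreasing in n; n = 20 is the first length to reach 62°C.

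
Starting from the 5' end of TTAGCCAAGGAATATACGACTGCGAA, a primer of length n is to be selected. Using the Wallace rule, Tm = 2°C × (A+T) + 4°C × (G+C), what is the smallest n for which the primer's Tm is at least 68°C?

n = 24

First 23 bases: TTAGCCAAGGAATATACGACTGC → Tm = 66°C (< 68°C)
First 24 bases: TTAGCCAAGGAATATACGACTGCG → Tm = 70°C (≥ 68°C)
Since every base adds ≥2°C, Tm only increases with n, so the threshold is first crossed at n = 24.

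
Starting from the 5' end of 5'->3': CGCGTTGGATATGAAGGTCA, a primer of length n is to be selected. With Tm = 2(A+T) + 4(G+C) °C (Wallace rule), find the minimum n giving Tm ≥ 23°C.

First 6 bases: CGCGTT → Tm = 20°C (< 23°C)
First 7 bases: CGCGTTG → Tm = 24°C (≥ 23°C)
Since every base adds ≥2°C, Tm only increases with n, so the threshold is first crossed at n = 7.

n = 7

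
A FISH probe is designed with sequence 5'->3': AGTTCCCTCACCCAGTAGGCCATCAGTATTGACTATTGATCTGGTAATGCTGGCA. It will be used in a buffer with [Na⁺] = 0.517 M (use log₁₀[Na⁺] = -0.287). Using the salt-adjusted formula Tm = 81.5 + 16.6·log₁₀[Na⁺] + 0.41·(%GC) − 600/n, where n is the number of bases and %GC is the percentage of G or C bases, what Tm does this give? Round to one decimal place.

85.2°C

Length n = 55. Counting bases: C=14, A=13, T=16, G=12
G+C = 26, so %GC = 26/55 × 100 = 47.273%
Salt term: 16.6 × (-0.287) = -4.764
GC term: 0.41 × 47.273 = 19.382; length term: −600/55 = −10.909
Tm = 81.5 + (-4.764) + 19.382 − 10.909 = 85.209 → 85.2°C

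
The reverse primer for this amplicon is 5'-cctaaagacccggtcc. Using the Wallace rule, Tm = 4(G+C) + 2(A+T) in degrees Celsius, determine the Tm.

52°C

Base counts: G=3, T=2, A=4, C=7
So N_AT = 6 and N_GC = 10.
Tm = 4·10 + 2·6 = 40 + 12 = 52°C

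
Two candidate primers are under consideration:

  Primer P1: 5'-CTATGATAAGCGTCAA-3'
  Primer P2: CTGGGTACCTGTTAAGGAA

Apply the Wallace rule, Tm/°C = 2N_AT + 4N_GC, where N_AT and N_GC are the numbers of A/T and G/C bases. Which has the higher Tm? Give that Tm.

Primer P1: A+T=10, G+C=6 → Tm = 2(10)+4(6) = 44°C
Primer P2: A+T=10, G+C=9 → Tm = 2(10)+4(9) = 56°C
44°C vs 56°C → primer P2 is higher.

Primer P2, 56°C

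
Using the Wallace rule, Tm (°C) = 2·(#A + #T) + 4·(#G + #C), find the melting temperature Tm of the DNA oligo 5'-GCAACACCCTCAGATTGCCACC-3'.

Counting bases: C=10, A=6, T=3, G=3
AT pairs contribute 9, GC pairs contribute 13.
Tm = 2(9) + 4(13) = 18 + 52 = 70°C

70°C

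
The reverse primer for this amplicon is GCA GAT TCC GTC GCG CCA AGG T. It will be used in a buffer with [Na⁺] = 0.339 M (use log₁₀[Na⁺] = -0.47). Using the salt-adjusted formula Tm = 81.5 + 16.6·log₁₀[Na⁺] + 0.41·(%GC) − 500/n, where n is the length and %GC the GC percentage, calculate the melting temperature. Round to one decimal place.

77.1°C

Length n = 22. Counting bases: A=4, G=7, C=7, T=4
G+C = 14, so %GC = 14/22 × 100 = 63.636%
Salt term: 16.6 × (-0.47) = -7.802
GC term: 0.41 × 63.636 = 26.091; length term: −500/22 = −22.727
Tm = 81.5 + (-7.802) + 26.091 − 22.727 = 77.062 → 77.1°C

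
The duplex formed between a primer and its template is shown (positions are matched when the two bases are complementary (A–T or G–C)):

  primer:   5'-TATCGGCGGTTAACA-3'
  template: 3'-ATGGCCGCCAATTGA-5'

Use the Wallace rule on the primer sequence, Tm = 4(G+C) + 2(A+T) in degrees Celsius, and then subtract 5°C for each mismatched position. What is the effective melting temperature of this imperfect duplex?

Primer base counts: A=4, T=4, G=4, C=3 → A+T=8, G+C=7
Perfect-match Tm = 2(8) + 4(7) = 16 + 28 = 44°C
Mismatches (positions where the bases are not complementary): 2 (at positions 3, 15)
Effective Tm = 44 − 2×5 = 44 − 10 = 34°C

34°C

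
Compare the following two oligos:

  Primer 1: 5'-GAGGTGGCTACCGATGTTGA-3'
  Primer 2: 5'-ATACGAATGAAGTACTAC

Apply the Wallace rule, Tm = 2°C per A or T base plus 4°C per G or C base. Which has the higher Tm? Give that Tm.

Primer 1: A+T=9, G+C=11 → Tm = 2(9)+4(11) = 62°C
Primer 2: A+T=12, G+C=6 → Tm = 2(12)+4(6) = 48°C
62°C vs 48°C → primer 1 is higher.

Primer 1, 62°C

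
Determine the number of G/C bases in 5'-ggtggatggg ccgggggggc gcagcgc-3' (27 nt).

Base counts: T=2, C=6, G=17, A=2
Total G or C: 17 + 6 = 23

23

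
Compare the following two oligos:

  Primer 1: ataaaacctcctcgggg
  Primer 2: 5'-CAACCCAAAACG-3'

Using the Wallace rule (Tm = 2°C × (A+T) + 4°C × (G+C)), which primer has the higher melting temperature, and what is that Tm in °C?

Primer 1, 52°C

Primer 1: A+T=8, G+C=9 → Tm = 2(8)+4(9) = 52°C
Primer 2: A+T=6, G+C=6 → Tm = 2(6)+4(6) = 36°C
52°C vs 36°C → primer 1 is higher.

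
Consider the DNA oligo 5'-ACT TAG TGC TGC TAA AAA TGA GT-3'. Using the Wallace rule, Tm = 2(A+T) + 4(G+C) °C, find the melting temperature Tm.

Scanning the sequence gives G=5, T=7, C=3, A=8.
So N_AT = 15 and N_GC = 8.
Tm = 2(15) + 4(8) = 30 + 32 = 62°C

62°C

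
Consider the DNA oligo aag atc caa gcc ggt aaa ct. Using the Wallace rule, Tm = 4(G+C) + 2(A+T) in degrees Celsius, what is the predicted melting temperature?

Base counts: C=5, G=4, A=8, T=3
AT pairs contribute 11, GC pairs contribute 9.
Tm = 2×11 + 4×9 = 58°C

58°C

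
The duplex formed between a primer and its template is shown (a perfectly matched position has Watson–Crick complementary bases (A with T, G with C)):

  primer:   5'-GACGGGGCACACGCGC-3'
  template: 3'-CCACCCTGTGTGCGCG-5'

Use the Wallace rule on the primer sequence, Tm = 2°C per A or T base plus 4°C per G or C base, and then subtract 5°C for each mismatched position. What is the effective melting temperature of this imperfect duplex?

Primer base counts: A=3, T=0, G=7, C=6 → A+T=3, G+C=13
Perfect-match Tm = 2(3) + 4(13) = 6 + 52 = 58°C
Mismatches (positions where the bases are not complementary): 3 (at positions 2, 3, 7)
Effective Tm = 58 − 3×5 = 58 − 15 = 43°C

43°C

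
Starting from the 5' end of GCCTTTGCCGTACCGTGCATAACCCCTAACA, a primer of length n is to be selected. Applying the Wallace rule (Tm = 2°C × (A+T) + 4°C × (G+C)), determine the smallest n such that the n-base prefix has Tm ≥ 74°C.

First 23 bases: GCCTTTGCCGTACCGTGCATAAC → Tm = 72°C (< 74°C)
First 24 bases: GCCTTTGCCGTACCGTGCATAACC → Tm = 76°C (≥ 74°C)
Each additional base adds 2°C (A/T) or 4°C (G/C), so Tm is non-decreasing in n; n = 24 is the first length to reach 74°C.

n = 24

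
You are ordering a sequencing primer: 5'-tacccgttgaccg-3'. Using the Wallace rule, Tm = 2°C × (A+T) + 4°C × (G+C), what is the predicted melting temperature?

Base counts: A=2, T=3, G=3, C=5
AT pairs contribute 5, GC pairs contribute 8.
Tm = 2(5) + 4(8) = 10 + 32 = 42°C

42°C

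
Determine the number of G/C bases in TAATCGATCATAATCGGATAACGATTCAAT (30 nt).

9

Base counts: C=5, A=12, T=9, G=4
Total G or C: 4 + 5 = 9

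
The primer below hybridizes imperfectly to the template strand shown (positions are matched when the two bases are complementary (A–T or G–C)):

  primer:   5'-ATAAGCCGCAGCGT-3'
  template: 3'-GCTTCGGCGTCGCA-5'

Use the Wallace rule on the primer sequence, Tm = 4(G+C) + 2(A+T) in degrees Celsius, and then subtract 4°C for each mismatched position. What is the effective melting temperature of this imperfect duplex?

36°C

Primer base counts: A=4, T=2, G=4, C=4 → A+T=6, G+C=8
Perfect-match Tm = 2(6) + 4(8) = 12 + 32 = 44°C
Mismatches (positions where the bases are not complementary): 2 (at positions 1, 2)
Effective Tm = 44 − 2×4 = 44 − 8 = 36°C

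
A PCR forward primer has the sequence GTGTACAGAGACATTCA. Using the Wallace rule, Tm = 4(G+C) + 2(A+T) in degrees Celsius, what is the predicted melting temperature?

T=4, A=6, G=4, C=3
So N_AT = 10 and N_GC = 7.
Tm = 4·7 + 2·10 = 28 + 20 = 48°C

48°C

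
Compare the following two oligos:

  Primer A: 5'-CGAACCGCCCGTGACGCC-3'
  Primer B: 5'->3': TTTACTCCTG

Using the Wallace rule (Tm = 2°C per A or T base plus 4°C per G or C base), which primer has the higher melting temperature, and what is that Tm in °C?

Primer A: A+T=4, G+C=14 → Tm = 2(4)+4(14) = 64°C
Primer B: A+T=6, G+C=4 → Tm = 2(6)+4(4) = 28°C
64°C vs 28°C → primer A is higher.

Primer A, 64°C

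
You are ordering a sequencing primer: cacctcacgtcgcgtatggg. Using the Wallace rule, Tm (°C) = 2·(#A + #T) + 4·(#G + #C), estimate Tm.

66°C

Scanning the sequence gives A=3, G=6, T=4, C=7.
AT pairs contribute 7, GC pairs contribute 13.
Tm = 2(7) + 4(13) = 14 + 52 = 66°C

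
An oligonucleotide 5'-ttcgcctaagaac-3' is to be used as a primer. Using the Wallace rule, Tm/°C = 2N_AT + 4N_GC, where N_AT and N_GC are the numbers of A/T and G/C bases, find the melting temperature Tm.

38°C

Counting bases: T=3, G=2, A=4, C=4
AT pairs contribute 7, GC pairs contribute 6.
Tm = 2×7 + 4×6 = 38°C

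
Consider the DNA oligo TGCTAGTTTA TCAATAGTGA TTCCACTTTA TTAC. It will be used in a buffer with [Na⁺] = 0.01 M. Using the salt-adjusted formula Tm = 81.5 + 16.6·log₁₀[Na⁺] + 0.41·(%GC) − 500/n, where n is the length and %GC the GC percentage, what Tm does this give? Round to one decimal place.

Length n = 34. Counting bases: G=4, A=9, C=6, T=15
G+C = 10, so %GC = 10/34 × 100 = 29.412%
Salt term: 16.6 × (-2) = -33.2
GC term: 0.41 × 29.412 = 12.059; length term: −500/34 = −14.706
Tm = 81.5 + (-33.2) + 12.059 − 14.706 = 45.653 → 45.7°C

45.7°C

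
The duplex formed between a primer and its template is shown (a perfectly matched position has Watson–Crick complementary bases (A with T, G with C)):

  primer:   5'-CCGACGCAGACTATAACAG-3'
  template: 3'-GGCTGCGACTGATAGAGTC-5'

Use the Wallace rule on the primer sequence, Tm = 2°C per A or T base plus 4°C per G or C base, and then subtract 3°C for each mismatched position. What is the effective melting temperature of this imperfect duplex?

49°C

Primer base counts: A=7, T=2, G=4, C=6 → A+T=9, G+C=10
Perfect-match Tm = 2(9) + 4(10) = 18 + 40 = 58°C
Mismatches (positions where the bases are not complementary): 3 (at positions 8, 15, 16)
Effective Tm = 58 − 3×3 = 58 − 9 = 49°C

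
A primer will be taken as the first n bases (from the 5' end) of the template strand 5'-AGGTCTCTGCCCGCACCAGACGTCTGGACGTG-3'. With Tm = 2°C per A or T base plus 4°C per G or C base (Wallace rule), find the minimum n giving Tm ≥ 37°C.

First 11 bases: AGGTCTCTGCC → Tm = 36°C (< 37°C)
First 12 bases: AGGTCTCTGCCC → Tm = 40°C (≥ 37°C)
Since every base adds ≥2°C, Tm only increases with n, so the threshold is first crossed at n = 12.

n = 12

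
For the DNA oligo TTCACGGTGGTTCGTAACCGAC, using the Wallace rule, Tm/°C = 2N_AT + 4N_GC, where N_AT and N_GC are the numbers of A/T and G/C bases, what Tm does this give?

A=4, G=6, T=6, C=6
A+T = 10, G+C = 12
Tm = 2(10) + 4(12) = 20 + 48 = 68°C

68°C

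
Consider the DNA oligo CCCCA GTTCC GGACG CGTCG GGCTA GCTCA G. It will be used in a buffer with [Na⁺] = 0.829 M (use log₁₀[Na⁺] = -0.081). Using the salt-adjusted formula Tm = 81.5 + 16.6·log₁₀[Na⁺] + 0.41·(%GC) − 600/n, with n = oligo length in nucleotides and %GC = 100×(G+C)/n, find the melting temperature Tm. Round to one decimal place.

Length n = 31. Scanning the sequence gives G=10, C=12, T=5, A=4.
G+C = 22, so %GC = 22/31 × 100 = 70.968%
Salt term: 16.6 × (-0.081) = -1.345
GC term: 0.41 × 70.968 = 29.097; length term: −600/31 = −19.355
Tm = 81.5 + (-1.345) + 29.097 − 19.355 = 89.897 → 89.9°C

89.9°C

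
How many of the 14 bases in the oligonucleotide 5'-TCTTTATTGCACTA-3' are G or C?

4

G=1, A=3, C=3, T=7
G+C = 1 + 3 = 4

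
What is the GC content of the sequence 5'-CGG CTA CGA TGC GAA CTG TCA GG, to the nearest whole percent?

61%

Counting bases: A=5, T=4, G=8, C=6
G+C = 8 + 6 = 14 out of 23 bases
%GC = 14/23 × 100 = 60.87% ≈ 61%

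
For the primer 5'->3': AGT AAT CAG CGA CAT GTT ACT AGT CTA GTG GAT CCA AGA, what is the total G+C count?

Base counts: A=13, T=10, C=7, G=9
G+C = 9 + 7 = 16

16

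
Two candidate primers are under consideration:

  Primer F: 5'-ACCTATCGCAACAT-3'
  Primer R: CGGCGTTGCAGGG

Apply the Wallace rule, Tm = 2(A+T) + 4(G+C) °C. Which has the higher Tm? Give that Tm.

Primer F: A+T=8, G+C=6 → Tm = 2(8)+4(6) = 40°C
Primer R: A+T=3, G+C=10 → Tm = 2(3)+4(10) = 46°C
40°C vs 46°C → primer R is higher.

Primer R, 46°C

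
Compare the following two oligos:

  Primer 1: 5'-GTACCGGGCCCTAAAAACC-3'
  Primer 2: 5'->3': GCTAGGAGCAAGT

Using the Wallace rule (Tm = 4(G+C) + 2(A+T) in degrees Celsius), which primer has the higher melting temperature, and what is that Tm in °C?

Primer 1, 60°C

Primer 1: A+T=8, G+C=11 → Tm = 2(8)+4(11) = 60°C
Primer 2: A+T=6, G+C=7 → Tm = 2(6)+4(7) = 40°C
60°C vs 40°C → primer 1 is higher.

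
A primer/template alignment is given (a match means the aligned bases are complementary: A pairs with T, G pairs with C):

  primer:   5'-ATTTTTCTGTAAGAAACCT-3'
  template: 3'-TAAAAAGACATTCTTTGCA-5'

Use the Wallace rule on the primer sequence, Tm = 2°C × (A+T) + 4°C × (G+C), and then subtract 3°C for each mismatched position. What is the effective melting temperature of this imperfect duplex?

Primer base counts: A=6, T=8, G=2, C=3 → A+T=14, G+C=5
Perfect-match Tm = 2(14) + 4(5) = 28 + 20 = 48°C
Mismatches (positions where the bases are not complementary): 1 (at position 18)
Effective Tm = 48 − 1×3 = 48 − 3 = 45°C

45°C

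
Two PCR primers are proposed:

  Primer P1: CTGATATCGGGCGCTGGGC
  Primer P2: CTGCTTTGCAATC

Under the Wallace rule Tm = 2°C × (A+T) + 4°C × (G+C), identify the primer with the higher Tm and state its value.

Primer P1: A+T=6, G+C=13 → Tm = 2(6)+4(13) = 64°C
Primer P2: A+T=7, G+C=6 → Tm = 2(7)+4(6) = 38°C
64°C vs 38°C → primer P1 is higher.

Primer P1, 64°C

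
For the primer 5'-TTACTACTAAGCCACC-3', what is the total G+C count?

Base counts: C=6, T=4, G=1, A=5
G+C = 1 + 6 = 7

7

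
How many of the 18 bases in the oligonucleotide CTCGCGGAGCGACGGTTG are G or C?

13

Base counts: T=3, A=2, C=5, G=8
G+C = 8 + 5 = 13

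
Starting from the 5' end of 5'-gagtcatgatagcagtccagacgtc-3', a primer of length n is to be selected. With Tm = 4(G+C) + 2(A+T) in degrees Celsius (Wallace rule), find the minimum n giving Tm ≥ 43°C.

n = 15

First 14 bases: GAGTCATGATAGCA → Tm = 40°C (< 43°C)
First 15 bases: GAGTCATGATAGCAG → Tm = 44°C (≥ 43°C)
Since every base adds ≥2°C, Tm only increases with n, so the threshold is first crossed at n = 15.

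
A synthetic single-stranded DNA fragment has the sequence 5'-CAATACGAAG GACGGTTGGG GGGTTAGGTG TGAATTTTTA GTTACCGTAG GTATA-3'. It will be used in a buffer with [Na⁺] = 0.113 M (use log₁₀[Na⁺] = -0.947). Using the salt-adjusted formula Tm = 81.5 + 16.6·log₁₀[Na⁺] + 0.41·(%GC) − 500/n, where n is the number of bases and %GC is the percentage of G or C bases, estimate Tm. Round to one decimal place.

74.6°C

Length n = 55. Scanning the sequence gives A=14, G=19, T=17, C=5.
G+C = 24, so %GC = 24/55 × 100 = 43.636%
Salt term: 16.6 × (-0.947) = -15.72
GC term: 0.41 × 43.636 = 17.891; length term: −500/55 = −9.091
Tm = 81.5 + (-15.72) + 17.891 − 9.091 = 74.58 → 74.6°C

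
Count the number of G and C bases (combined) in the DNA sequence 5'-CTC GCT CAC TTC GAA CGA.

10

G=3, T=4, C=7, A=4
G+C = 3 + 7 = 10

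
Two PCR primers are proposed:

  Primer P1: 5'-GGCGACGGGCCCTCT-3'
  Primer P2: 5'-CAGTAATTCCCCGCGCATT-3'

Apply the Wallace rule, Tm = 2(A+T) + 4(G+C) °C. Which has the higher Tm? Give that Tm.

Primer P2, 58°C

Primer P1: A+T=3, G+C=12 → Tm = 2(3)+4(12) = 54°C
Primer P2: A+T=9, G+C=10 → Tm = 2(9)+4(10) = 58°C
54°C vs 58°C → primer P2 is higher.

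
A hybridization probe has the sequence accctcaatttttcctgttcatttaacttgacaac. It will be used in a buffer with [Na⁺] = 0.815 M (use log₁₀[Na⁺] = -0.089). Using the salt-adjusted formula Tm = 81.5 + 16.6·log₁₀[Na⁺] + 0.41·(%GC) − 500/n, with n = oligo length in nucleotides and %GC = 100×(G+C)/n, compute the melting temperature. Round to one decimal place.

79.8°C

Length n = 35. Counting bases: G=2, T=14, A=9, C=10
G+C = 12, so %GC = 12/35 × 100 = 34.286%
Salt term: 16.6 × (-0.089) = -1.477
GC term: 0.41 × 34.286 = 14.057; length term: −500/35 = −14.286
Tm = 81.5 + (-1.477) + 14.057 − 14.286 = 79.794 → 79.8°C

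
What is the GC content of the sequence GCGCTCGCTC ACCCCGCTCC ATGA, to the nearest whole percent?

G=5, A=3, C=12, T=4
G+C = 5 + 12 = 17 out of 24 bases
%GC = 17/24 × 100 = 70.83% ≈ 71%

71%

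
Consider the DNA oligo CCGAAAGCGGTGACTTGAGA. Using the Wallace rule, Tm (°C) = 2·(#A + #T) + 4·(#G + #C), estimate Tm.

Counting bases: C=4, G=7, T=3, A=6
A+T = 9, G+C = 11
Tm = 2(9) + 4(11) = 18 + 44 = 62°C

62°C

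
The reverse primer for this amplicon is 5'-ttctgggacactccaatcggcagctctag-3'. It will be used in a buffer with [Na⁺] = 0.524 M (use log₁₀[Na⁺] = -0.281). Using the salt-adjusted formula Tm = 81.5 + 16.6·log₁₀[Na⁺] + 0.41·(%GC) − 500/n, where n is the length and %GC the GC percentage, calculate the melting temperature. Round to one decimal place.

Length n = 29. A=6, T=7, G=7, C=9
G+C = 16, so %GC = 16/29 × 100 = 55.172%
Salt term: 16.6 × (-0.281) = -4.665
GC term: 0.41 × 55.172 = 22.621; length term: −500/29 = −17.241
Tm = 81.5 + (-4.665) + 22.621 − 17.241 = 82.215 → 82.2°C

82.2°C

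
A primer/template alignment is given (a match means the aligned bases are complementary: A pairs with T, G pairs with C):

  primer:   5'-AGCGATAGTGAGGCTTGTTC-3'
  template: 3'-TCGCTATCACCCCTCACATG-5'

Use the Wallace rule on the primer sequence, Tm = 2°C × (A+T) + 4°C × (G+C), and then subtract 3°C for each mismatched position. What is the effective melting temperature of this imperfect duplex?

48°C

Primer base counts: A=4, T=6, G=7, C=3 → A+T=10, G+C=10
Perfect-match Tm = 2(10) + 4(10) = 20 + 40 = 60°C
Mismatches (positions where the bases are not complementary): 4 (at positions 11, 14, 15, 19)
Effective Tm = 60 − 4×3 = 60 − 12 = 48°C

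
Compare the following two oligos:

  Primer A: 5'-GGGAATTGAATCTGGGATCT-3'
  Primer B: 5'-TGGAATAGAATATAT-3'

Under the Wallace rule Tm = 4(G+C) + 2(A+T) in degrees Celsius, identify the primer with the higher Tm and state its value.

Primer A: A+T=11, G+C=9 → Tm = 2(11)+4(9) = 58°C
Primer B: A+T=12, G+C=3 → Tm = 2(12)+4(3) = 36°C
58°C vs 36°C → primer A is higher.

Primer A, 58°C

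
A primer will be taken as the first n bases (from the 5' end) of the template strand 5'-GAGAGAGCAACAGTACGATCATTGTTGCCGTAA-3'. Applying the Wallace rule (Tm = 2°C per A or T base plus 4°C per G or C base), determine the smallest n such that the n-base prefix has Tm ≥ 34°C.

n = 11

First 10 bases: GAGAGAGCAA → Tm = 30°C (< 34°C)
First 11 bases: GAGAGAGCAAC → Tm = 34°C (≥ 34°C)
Each additional base adds 2°C (A/T) or 4°C (G/C), so Tm is non-decreasing in n; n = 11 is the first length to reach 34°C.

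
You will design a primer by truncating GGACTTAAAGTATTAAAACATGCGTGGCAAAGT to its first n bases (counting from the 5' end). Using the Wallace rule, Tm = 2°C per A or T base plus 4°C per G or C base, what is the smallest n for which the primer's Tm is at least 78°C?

n = 28

First 27 bases: GGACTTAAAGTATTAAAACATGCGTGG → Tm = 74°C (< 78°C)
First 28 bases: GGACTTAAAGTATTAAAACATGCGTGGC → Tm = 78°C (≥ 78°C)
Since every base adds ≥2°C, Tm only increases with n, so the threshold is first crossed at n = 28.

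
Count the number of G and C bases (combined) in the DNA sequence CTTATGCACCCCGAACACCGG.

Scanning the sequence gives T=3, G=4, A=5, C=9.
G+C = 4 + 9 = 13

13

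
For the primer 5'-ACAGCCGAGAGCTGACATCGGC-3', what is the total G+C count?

Base counts: T=2, G=7, C=7, A=6
Total G or C: 7 + 7 = 14

14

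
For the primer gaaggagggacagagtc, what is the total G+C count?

10

C=2, A=6, T=1, G=8
G+C = 8 + 2 = 10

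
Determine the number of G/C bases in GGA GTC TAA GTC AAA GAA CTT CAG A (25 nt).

10

Counting bases: G=6, C=4, A=10, T=5
Total G or C: 6 + 4 = 10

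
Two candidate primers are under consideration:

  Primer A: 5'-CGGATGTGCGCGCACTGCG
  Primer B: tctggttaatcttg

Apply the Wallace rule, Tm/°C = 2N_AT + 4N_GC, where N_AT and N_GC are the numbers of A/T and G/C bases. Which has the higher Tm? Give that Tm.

Primer A, 66°C

Primer A: A+T=5, G+C=14 → Tm = 2(5)+4(14) = 66°C
Primer B: A+T=9, G+C=5 → Tm = 2(9)+4(5) = 38°C
66°C vs 38°C → primer A is higher.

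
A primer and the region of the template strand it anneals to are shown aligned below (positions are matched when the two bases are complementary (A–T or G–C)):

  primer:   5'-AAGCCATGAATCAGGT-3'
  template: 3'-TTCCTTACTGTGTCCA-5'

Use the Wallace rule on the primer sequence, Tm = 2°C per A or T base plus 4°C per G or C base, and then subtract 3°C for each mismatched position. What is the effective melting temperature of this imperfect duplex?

Primer base counts: A=6, T=3, G=4, C=3 → A+T=9, G+C=7
Perfect-match Tm = 2(9) + 4(7) = 18 + 28 = 46°C
Mismatches (positions where the bases are not complementary): 4 (at positions 4, 5, 10, 11)
Effective Tm = 46 − 4×3 = 46 − 12 = 34°C

34°C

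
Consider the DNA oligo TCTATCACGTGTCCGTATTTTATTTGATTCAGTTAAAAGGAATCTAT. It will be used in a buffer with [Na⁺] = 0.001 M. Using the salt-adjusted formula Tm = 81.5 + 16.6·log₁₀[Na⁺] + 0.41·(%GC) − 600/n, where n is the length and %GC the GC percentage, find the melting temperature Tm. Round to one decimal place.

Length n = 47. G=7, T=20, C=7, A=13
G+C = 14, so %GC = 14/47 × 100 = 29.787%
Salt term: 16.6 × (-3) = -49.8
GC term: 0.41 × 29.787 = 12.213; length term: −600/47 = −12.766
Tm = 81.5 + (-49.8) + 12.213 − 12.766 = 31.147 → 31.1°C

31.1°C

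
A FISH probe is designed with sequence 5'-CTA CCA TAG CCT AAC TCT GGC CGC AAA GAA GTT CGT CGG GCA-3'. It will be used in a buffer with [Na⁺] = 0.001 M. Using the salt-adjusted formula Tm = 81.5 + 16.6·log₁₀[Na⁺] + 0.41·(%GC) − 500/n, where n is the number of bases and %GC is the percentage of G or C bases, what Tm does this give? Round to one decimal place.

Length n = 42. T=8, C=13, A=11, G=10
G+C = 23, so %GC = 23/42 × 100 = 54.762%
Salt term: 16.6 × (-3) = -49.8
GC term: 0.41 × 54.762 = 22.452; length term: −500/42 = −11.905
Tm = 81.5 + (-49.8) + 22.452 − 11.905 = 42.247 → 42.2°C

42.2°C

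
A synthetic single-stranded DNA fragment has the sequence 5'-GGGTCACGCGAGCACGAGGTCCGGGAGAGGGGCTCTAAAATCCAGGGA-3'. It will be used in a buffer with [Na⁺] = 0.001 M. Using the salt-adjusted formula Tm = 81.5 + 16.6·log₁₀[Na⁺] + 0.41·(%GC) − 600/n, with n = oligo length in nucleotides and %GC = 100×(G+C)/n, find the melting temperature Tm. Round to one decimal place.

45.7°C

Length n = 48. Counting bases: A=12, C=11, G=20, T=5
G+C = 31, so %GC = 31/48 × 100 = 64.583%
Salt term: 16.6 × (-3) = -49.8
GC term: 0.41 × 64.583 = 26.479; length term: −600/48 = −12.5
Tm = 81.5 + (-49.8) + 26.479 − 12.5 = 45.679 → 45.7°C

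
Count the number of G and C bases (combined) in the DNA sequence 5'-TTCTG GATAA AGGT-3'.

5

Scanning the sequence gives A=4, C=1, T=5, G=4.
Total G or C: 4 + 1 = 5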